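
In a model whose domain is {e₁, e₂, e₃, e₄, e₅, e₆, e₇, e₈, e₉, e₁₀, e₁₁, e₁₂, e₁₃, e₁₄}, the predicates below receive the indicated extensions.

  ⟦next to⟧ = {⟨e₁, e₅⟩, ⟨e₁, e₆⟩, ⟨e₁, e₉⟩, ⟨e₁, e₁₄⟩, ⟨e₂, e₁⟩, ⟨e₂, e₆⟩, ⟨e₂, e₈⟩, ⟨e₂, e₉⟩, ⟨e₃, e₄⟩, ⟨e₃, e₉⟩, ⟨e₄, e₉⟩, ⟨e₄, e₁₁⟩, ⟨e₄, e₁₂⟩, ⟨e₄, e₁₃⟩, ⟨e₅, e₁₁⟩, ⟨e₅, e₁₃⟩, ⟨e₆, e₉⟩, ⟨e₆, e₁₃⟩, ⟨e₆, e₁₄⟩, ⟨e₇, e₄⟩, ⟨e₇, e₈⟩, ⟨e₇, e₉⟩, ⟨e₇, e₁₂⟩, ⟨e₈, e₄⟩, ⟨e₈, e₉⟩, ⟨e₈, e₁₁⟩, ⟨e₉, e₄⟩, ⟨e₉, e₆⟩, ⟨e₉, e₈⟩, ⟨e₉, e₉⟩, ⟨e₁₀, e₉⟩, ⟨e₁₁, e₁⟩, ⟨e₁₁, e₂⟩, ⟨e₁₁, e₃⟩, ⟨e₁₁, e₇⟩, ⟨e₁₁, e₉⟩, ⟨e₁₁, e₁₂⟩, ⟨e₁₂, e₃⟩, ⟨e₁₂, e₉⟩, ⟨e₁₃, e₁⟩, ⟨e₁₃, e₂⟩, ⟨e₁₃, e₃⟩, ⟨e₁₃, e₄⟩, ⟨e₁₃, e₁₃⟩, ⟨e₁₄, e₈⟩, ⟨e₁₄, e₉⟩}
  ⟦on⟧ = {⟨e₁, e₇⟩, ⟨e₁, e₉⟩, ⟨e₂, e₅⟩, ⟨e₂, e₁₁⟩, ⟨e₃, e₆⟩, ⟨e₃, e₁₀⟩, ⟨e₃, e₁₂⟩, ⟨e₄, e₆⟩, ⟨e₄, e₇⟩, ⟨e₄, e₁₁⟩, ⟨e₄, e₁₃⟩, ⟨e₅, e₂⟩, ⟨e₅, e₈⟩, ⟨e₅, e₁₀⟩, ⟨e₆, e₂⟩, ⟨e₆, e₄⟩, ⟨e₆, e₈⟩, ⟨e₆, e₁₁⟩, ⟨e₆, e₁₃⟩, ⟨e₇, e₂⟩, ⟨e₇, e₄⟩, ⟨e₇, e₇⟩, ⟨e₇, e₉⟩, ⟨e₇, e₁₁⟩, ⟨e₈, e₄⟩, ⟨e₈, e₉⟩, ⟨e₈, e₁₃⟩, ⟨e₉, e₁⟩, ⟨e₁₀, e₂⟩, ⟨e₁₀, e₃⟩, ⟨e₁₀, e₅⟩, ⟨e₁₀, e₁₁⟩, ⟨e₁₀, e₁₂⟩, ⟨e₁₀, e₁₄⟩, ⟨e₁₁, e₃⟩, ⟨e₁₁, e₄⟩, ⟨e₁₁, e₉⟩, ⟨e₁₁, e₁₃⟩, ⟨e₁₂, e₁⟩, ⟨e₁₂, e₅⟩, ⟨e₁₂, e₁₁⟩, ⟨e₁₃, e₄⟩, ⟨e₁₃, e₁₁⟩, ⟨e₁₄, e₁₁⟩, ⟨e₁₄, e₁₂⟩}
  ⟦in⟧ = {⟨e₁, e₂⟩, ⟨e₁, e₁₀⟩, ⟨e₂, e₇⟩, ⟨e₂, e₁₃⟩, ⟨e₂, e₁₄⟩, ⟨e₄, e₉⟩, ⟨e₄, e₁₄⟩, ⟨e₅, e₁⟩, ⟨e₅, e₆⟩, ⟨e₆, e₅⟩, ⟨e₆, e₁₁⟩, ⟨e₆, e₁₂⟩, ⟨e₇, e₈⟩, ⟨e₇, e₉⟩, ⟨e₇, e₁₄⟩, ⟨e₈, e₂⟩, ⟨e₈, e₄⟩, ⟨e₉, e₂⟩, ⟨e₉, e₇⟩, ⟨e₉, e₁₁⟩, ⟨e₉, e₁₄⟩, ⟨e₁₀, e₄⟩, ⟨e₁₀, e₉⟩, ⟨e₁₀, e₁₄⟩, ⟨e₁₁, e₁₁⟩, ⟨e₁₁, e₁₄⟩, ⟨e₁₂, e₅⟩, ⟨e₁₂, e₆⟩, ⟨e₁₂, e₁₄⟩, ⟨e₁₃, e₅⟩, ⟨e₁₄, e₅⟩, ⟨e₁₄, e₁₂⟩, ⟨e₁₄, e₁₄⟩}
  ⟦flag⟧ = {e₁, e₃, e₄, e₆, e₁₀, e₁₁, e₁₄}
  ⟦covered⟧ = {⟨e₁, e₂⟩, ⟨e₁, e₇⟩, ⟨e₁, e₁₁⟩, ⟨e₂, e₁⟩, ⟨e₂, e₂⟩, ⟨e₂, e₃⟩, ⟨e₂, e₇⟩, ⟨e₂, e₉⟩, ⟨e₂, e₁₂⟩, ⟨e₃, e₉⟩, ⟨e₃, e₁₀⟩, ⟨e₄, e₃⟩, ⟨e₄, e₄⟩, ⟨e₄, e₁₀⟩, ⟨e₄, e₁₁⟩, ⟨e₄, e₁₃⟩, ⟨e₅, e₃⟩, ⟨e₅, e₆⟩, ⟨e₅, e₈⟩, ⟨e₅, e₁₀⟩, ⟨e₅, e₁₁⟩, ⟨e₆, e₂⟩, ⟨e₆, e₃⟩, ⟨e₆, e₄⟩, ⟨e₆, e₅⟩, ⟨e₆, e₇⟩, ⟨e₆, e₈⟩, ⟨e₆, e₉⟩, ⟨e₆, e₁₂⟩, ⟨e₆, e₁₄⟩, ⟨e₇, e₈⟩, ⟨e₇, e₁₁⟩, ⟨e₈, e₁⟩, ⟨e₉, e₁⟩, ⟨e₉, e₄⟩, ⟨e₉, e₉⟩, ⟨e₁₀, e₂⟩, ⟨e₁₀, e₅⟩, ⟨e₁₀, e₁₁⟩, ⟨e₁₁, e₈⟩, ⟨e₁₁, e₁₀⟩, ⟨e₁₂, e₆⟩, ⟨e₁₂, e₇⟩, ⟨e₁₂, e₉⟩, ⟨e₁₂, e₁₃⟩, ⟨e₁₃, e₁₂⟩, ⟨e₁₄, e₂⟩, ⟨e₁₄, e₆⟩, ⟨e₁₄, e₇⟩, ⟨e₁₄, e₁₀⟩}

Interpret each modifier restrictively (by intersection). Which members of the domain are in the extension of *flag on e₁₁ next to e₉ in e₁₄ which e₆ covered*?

{e₄, e₁₄}

⟦on e₁₁⟧ = {x : ⟨x, e₁₁⟩ ∈ ⟦on⟧} = {e₂, e₄, e₆, e₇, e₁₀, e₁₂, e₁₃, e₁₄}
⟦next to e₉⟧ = {x : ⟨x, e₉⟩ ∈ ⟦next to⟧} = {e₁, e₂, e₃, e₄, e₆, e₇, e₈, e₉, e₁₀, e₁₁, e₁₂, e₁₄}
⟦in e₁₄⟧ = {x : ⟨x, e₁₄⟩ ∈ ⟦in⟧} = {e₂, e₄, e₇, e₉, e₁₀, e₁₁, e₁₂, e₁₄}
⟦which e₆ covered⟧ = {x : ⟨e₆, x⟩ ∈ ⟦covered⟧} = {e₂, e₃, e₄, e₅, e₇, e₈, e₉, e₁₂, e₁₄}
⟦flag⟧ = {e₁, e₃, e₄, e₆, e₁₀, e₁₁, e₁₄}
… ∩ ⟦on e₁₁⟧ = {e₁, e₃, e₄, e₆, e₁₀, e₁₁, e₁₄} ∩ {e₂, e₄, e₆, e₇, e₁₀, e₁₂, e₁₃, e₁₄} = {e₄, e₆, e₁₀, e₁₄}
… ∩ ⟦next to e₉⟧ = {e₄, e₆, e₁₀, e₁₄} ∩ {e₁, e₂, e₃, e₄, e₆, e₇, e₈, e₉, e₁₀, e₁₁, e₁₂, e₁₄} = {e₄, e₆, e₁₀, e₁₄}
… ∩ ⟦in e₁₄⟧ = {e₄, e₆, e₁₀, e₁₄} ∩ {e₂, e₄, e₇, e₉, e₁₀, e₁₁, e₁₂, e₁₄} = {e₄, e₁₀, e₁₄}
… ∩ ⟦which e₆ covered⟧ = {e₄, e₁₀, e₁₄} ∩ {e₂, e₃, e₄, e₅, e₇, e₈, e₉, e₁₂, e₁₄} = {e₄, e₁₄}
So ⟦flag on e₁₁ next to e₉ in e₁₄ which e₆ covered⟧ = {e₄, e₁₄}.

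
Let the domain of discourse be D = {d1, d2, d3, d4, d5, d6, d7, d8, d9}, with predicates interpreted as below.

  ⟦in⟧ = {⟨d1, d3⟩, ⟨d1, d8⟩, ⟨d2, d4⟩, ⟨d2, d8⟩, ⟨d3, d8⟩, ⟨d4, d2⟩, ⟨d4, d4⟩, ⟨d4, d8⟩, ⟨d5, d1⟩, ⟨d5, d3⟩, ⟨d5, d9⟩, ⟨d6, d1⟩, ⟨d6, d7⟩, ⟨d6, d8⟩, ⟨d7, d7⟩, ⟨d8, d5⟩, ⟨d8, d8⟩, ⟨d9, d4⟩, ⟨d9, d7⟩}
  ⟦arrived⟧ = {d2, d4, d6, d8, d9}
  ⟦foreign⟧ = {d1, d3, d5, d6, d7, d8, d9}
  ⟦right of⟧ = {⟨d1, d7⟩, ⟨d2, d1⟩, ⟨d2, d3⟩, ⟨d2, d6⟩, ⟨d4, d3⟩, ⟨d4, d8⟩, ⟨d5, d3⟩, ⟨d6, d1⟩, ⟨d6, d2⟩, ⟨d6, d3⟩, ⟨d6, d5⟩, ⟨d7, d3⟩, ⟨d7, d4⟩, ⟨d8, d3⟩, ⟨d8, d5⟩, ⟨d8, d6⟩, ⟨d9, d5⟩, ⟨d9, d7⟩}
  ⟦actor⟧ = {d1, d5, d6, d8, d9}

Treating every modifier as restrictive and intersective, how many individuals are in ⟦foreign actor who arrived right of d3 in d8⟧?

⟦who arrived⟧ = ⟦arrived⟧ = {d2, d4, d6, d8, d9}
⟦right of d3⟧ = {x : ⟨x, d3⟩ ∈ ⟦right of⟧} = {d2, d4, d5, d6, d7, d8}
⟦in d8⟧ = {x : ⟨x, d8⟩ ∈ ⟦in⟧} = {d1, d2, d3, d4, d6, d8}
⟦actor⟧ = {d1, d5, d6, d8, d9}
… ∩ ⟦who arrived⟧ = {d1, d5, d6, d8, d9} ∩ {d2, d4, d6, d8, d9} = {d6, d8, d9}
… ∩ ⟦right of d3⟧ = {d6, d8, d9} ∩ {d2, d4, d5, d6, d7, d8} = {d6, d8}
… ∩ ⟦in d8⟧ = {d6, d8} ∩ {d1, d2, d3, d4, d6, d8} = {d6, d8}
… ∩ ⟦foreign⟧ = {d6, d8} ∩ {d1, d3, d5, d6, d7, d8, d9} = {d6, d8}
⟦foreign actor who arrived right of d3 in d8⟧ = {d6, d8}, so the cardinality is 2.

2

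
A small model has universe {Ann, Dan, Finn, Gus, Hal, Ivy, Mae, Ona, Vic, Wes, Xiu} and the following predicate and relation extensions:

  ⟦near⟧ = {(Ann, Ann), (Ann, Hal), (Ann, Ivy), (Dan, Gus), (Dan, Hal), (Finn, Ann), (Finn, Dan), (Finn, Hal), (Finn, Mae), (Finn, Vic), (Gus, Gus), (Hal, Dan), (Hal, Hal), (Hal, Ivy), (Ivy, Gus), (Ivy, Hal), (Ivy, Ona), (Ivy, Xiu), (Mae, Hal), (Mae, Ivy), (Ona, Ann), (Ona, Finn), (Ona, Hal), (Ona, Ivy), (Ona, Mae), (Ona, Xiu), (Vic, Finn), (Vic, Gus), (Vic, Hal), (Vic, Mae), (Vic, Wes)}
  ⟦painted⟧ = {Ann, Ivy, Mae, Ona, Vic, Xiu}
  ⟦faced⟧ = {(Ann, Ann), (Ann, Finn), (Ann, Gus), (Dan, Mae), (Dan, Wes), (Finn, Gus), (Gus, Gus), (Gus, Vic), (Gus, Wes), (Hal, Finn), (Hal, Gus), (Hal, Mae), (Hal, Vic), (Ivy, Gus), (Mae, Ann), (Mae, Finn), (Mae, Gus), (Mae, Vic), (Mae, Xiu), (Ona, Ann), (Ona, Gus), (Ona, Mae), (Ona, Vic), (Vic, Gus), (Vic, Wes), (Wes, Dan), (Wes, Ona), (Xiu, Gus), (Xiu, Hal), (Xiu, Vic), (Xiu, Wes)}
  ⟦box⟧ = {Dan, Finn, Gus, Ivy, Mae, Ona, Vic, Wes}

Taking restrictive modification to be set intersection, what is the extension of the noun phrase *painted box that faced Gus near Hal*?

⟦that faced Gus⟧ = {x : ⟨x, Gus⟩ ∈ ⟦faced⟧} = {Ann, Finn, Gus, Hal, Ivy, Mae, Ona, Vic, Xiu}
⟦near Hal⟧ = {x : ⟨x, Hal⟩ ∈ ⟦near⟧} = {Ann, Dan, Finn, Hal, Ivy, Mae, Ona, Vic}
⟦box⟧ = {Dan, Finn, Gus, Ivy, Mae, Ona, Vic, Wes}
… ∩ ⟦that faced Gus⟧ = {Dan, Finn, Gus, Ivy, Mae, Ona, Vic, Wes} ∩ {Ann, Finn, Gus, Hal, Ivy, Mae, Ona, Vic, Xiu} = {Finn, Gus, Ivy, Mae, Ona, Vic}
… ∩ ⟦near Hal⟧ = {Finn, Gus, Ivy, Mae, Ona, Vic} ∩ {Ann, Dan, Finn, Hal, Ivy, Mae, Ona, Vic} = {Finn, Ivy, Mae, Ona, Vic}
… ∩ ⟦painted⟧ = {Finn, Ivy, Mae, Ona, Vic} ∩ {Ann, Ivy, Mae, Ona, Vic, Xiu} = {Ivy, Mae, Ona, Vic}
So ⟦painted box that faced Gus near Hal⟧ = {Ivy, Mae, Ona, Vic}.

{Ivy, Mae, Ona, Vic}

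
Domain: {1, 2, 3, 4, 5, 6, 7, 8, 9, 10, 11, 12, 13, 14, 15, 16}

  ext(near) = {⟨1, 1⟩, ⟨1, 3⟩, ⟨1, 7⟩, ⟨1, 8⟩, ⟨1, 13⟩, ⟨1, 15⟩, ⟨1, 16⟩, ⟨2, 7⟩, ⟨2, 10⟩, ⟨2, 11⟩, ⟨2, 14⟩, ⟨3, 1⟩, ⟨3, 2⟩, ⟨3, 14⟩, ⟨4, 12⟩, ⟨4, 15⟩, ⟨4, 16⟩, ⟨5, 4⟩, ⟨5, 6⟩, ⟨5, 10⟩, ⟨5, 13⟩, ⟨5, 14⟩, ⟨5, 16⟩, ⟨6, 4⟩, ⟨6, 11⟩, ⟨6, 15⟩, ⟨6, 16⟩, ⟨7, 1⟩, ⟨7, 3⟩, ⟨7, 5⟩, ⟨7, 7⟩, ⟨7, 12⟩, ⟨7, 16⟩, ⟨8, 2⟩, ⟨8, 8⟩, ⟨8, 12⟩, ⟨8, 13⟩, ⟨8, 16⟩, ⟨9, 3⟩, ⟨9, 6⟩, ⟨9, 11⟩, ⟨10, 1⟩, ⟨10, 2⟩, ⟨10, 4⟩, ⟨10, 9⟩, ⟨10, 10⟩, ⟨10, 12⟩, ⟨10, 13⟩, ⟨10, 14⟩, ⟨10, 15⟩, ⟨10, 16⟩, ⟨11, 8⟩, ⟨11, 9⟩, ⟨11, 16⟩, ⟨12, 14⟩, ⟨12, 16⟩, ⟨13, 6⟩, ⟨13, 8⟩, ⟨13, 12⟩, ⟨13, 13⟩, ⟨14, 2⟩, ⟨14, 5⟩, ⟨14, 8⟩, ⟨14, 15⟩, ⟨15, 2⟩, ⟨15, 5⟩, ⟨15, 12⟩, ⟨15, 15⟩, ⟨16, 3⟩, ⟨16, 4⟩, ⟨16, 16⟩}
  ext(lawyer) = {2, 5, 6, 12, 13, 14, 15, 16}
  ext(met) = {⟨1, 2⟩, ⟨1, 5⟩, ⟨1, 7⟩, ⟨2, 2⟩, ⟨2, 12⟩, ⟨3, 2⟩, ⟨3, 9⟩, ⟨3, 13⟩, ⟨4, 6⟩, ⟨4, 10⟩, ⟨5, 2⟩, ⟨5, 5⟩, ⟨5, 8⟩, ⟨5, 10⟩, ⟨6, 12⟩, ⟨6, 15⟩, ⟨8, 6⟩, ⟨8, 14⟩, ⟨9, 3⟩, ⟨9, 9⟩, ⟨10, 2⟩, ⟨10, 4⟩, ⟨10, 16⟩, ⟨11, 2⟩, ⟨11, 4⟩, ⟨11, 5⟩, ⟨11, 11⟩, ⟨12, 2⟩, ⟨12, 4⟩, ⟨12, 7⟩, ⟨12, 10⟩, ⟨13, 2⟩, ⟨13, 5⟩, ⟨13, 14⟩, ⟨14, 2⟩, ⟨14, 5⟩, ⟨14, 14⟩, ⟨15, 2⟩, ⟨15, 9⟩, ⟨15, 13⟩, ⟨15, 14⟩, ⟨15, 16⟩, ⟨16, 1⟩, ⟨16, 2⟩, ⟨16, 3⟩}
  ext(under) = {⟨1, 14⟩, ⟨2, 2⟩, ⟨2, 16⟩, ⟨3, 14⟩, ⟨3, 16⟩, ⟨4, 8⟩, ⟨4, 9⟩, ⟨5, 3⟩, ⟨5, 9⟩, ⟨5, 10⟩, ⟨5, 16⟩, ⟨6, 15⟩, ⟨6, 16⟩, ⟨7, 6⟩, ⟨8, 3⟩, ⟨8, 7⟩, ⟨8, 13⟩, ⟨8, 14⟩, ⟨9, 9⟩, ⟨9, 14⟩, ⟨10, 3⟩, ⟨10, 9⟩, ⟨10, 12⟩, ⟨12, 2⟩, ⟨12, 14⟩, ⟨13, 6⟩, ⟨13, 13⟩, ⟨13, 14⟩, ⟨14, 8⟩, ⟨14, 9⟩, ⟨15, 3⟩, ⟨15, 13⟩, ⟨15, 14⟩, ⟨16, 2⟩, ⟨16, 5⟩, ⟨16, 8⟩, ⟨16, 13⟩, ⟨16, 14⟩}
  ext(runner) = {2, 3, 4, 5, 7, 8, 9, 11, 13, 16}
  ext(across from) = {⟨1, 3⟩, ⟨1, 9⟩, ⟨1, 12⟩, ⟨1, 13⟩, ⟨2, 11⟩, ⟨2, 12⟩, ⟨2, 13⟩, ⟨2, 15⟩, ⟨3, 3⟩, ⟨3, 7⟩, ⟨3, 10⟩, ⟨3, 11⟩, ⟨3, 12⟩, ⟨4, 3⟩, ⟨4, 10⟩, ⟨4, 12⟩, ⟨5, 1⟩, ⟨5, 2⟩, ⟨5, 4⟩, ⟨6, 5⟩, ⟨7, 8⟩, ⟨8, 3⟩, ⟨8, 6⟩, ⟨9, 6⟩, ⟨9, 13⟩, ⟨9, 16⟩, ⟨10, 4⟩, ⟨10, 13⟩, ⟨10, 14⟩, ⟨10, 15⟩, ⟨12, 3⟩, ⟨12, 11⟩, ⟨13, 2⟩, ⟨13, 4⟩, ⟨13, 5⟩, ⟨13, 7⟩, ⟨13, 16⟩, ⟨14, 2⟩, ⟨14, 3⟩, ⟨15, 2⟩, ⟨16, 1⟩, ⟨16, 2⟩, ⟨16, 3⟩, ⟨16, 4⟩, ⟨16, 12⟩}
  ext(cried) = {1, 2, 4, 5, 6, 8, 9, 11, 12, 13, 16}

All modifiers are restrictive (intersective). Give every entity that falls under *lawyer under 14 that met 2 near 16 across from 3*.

⟦under 14⟧ = {x : ⟨x, 14⟩ ∈ ⟦under⟧} = {1, 3, 8, 9, 12, 13, 15, 16}
⟦that met 2⟧ = {x : ⟨x, 2⟩ ∈ ⟦met⟧} = {1, 2, 3, 5, 10, 11, 12, 13, 14, 15, 16}
⟦near 16⟧ = {x : ⟨x, 16⟩ ∈ ⟦near⟧} = {1, 4, 5, 6, 7, 8, 10, 11, 12, 16}
⟦across from 3⟧ = {x : ⟨x, 3⟩ ∈ ⟦across from⟧} = {1, 3, 4, 8, 12, 14, 16}
⟦lawyer⟧ = {2, 5, 6, 12, 13, 14, 15, 16}
… ∩ ⟦under 14⟧ = {2, 5, 6, 12, 13, 14, 15, 16} ∩ {1, 3, 8, 9, 12, 13, 15, 16} = {12, 13, 15, 16}
… ∩ ⟦that met 2⟧ = {12, 13, 15, 16} ∩ {1, 2, 3, 5, 10, 11, 12, 13, 14, 15, 16} = {12, 13, 15, 16}
… ∩ ⟦near 16⟧ = {12, 13, 15, 16} ∩ {1, 4, 5, 6, 7, 8, 10, 11, 12, 16} = {12, 16}
… ∩ ⟦across from 3⟧ = {12, 16} ∩ {1, 3, 4, 8, 12, 14, 16} = {12, 16}
So ⟦lawyer under 14 that met 2 near 16 across from 3⟧ = {12, 16}.

{12, 16}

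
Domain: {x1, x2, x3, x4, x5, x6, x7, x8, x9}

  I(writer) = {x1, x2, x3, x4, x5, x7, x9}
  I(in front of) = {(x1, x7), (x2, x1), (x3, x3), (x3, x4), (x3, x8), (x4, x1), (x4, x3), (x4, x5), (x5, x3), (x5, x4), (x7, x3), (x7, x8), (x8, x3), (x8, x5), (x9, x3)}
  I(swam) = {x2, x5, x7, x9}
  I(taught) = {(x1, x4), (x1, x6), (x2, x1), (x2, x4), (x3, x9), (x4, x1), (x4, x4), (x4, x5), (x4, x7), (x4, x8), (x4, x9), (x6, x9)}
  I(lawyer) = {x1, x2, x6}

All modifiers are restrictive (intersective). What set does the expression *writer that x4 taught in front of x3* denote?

{x4, x5, x7, x9}

⟦that x4 taught⟧ = {x : ⟨x4, x⟩ ∈ ⟦taught⟧} = {x1, x4, x5, x7, x8, x9}
⟦in front of x3⟧ = {x : ⟨x, x3⟩ ∈ ⟦in front of⟧} = {x3, x4, x5, x7, x8, x9}
⟦writer⟧ = {x1, x2, x3, x4, x5, x7, x9}
… ∩ ⟦that x4 taught⟧ = {x1, x2, x3, x4, x5, x7, x9} ∩ {x1, x4, x5, x7, x8, x9} = {x1, x4, x5, x7, x9}
… ∩ ⟦in front of x3⟧ = {x1, x4, x5, x7, x9} ∩ {x3, x4, x5, x7, x8, x9} = {x4, x5, x7, x9}
So ⟦writer that x4 taught in front of x3⟧ = {x4, x5, x7, x9}.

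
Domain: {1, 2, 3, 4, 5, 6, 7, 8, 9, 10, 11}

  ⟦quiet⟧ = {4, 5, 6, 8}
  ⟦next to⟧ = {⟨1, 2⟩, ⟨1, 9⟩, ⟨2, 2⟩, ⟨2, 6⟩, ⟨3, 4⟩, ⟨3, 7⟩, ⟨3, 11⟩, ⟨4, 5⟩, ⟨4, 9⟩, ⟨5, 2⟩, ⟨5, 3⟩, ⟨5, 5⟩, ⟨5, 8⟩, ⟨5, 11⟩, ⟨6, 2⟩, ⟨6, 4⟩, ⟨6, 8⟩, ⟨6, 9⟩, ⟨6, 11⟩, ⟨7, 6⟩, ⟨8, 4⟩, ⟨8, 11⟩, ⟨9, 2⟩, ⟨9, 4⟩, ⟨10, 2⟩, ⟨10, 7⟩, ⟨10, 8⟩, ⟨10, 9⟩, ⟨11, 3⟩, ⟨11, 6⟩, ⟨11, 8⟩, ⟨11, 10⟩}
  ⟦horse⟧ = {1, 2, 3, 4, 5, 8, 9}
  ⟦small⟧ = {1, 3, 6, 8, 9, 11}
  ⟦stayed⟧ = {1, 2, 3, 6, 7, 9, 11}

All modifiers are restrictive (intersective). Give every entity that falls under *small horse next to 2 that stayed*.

⟦next to 2⟧ = {x : ⟨x, 2⟩ ∈ ⟦next to⟧} = {1, 2, 5, 6, 9, 10}
⟦that stayed⟧ = ⟦stayed⟧ = {1, 2, 3, 6, 7, 9, 11}
⟦horse⟧ = {1, 2, 3, 4, 5, 8, 9}
… ∩ ⟦next to 2⟧ = {1, 2, 3, 4, 5, 8, 9} ∩ {1, 2, 5, 6, 9, 10} = {1, 2, 5, 9}
… ∩ ⟦that stayed⟧ = {1, 2, 5, 9} ∩ {1, 2, 3, 6, 7, 9, 11} = {1, 2, 9}
… ∩ ⟦small⟧ = {1, 2, 9} ∩ {1, 3, 6, 8, 9, 11} = {1, 9}
So ⟦small horse next to 2 that stayed⟧ = {1, 9}.

{1, 9}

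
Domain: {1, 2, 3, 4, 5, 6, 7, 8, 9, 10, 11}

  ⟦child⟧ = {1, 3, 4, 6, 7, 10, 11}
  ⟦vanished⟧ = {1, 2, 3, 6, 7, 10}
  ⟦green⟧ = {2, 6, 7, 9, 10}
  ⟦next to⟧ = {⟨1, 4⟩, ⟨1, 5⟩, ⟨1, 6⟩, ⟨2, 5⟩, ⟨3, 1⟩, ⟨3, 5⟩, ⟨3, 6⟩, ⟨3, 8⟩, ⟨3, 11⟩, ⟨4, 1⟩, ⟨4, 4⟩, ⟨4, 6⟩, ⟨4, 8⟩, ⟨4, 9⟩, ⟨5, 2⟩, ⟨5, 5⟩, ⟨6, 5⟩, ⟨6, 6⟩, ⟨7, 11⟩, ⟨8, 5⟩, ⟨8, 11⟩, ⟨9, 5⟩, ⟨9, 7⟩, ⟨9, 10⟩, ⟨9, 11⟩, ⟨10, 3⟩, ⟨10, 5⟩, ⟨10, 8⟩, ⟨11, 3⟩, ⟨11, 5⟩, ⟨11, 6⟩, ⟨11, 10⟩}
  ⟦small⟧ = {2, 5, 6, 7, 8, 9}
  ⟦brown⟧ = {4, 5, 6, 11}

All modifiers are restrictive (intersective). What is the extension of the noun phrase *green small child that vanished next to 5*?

⟦that vanished⟧ = ⟦vanished⟧ = {1, 2, 3, 6, 7, 10}
⟦next to 5⟧ = {x : ⟨x, 5⟩ ∈ ⟦next to⟧} = {1, 2, 3, 5, 6, 8, 9, 10, 11}
⟦child⟧ = {1, 3, 4, 6, 7, 10, 11}
… ∩ ⟦that vanished⟧ = {1, 3, 4, 6, 7, 10, 11} ∩ {1, 2, 3, 6, 7, 10} = {1, 3, 6, 7, 10}
… ∩ ⟦next to 5⟧ = {1, 3, 6, 7, 10} ∩ {1, 2, 3, 5, 6, 8, 9, 10, 11} = {1, 3, 6, 10}
… ∩ ⟦green⟧ = {1, 3, 6, 10} ∩ {2, 6, 7, 9, 10} = {6, 10}
… ∩ ⟦small⟧ = {6, 10} ∩ {2, 5, 6, 7, 8, 9} = {6}
So ⟦green small child that vanished next to 5⟧ = {6}.

{6}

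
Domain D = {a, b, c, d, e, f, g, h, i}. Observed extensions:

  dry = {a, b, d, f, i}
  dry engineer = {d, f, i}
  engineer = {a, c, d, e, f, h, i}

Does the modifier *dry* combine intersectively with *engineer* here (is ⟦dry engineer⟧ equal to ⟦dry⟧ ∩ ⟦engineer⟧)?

⟦dry⟧ ∩ ⟦engineer⟧ = {a, b, d, f, i} ∩ {a, c, d, e, f, h, i} = {a, d, f, i}
Observed ⟦dry engineer⟧ = {d, f, i}.
These differ, so the modifier is not intersective in this model.

no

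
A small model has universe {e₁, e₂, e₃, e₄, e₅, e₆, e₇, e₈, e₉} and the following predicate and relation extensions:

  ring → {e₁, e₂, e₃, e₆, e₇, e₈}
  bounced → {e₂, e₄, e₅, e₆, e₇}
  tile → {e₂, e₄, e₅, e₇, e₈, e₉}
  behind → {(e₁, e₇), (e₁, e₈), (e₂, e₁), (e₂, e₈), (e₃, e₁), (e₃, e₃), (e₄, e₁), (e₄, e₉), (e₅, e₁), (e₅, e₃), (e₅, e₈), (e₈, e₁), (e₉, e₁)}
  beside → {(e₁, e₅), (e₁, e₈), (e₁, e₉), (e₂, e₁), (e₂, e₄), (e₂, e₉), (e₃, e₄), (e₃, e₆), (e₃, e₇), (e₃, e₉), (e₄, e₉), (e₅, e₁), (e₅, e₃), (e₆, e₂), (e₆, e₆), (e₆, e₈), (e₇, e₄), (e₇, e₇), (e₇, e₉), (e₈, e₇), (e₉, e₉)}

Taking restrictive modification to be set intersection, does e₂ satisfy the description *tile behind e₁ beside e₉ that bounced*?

yes

⟦behind e₁⟧ = {x : ⟨x, e₁⟩ ∈ ⟦behind⟧} = {e₂, e₃, e₄, e₅, e₈, e₉}
⟦beside e₉⟧ = {x : ⟨x, e₉⟩ ∈ ⟦beside⟧} = {e₁, e₂, e₃, e₄, e₇, e₉}
⟦that bounced⟧ = ⟦bounced⟧ = {e₂, e₄, e₅, e₆, e₇}
⟦tile⟧ = {e₂, e₄, e₅, e₇, e₈, e₉}
… ∩ ⟦behind e₁⟧ = {e₂, e₄, e₅, e₇, e₈, e₉} ∩ {e₂, e₃, e₄, e₅, e₈, e₉} = {e₂, e₄, e₅, e₈, e₉}
… ∩ ⟦beside e₉⟧ = {e₂, e₄, e₅, e₈, e₉} ∩ {e₁, e₂, e₃, e₄, e₇, e₉} = {e₂, e₄, e₉}
… ∩ ⟦that bounced⟧ = {e₂, e₄, e₉} ∩ {e₂, e₄, e₅, e₆, e₇} = {e₂, e₄}
⟦tile behind e₁ beside e₉ that bounced⟧ = {e₂, e₄}; e₂ ∈ this set.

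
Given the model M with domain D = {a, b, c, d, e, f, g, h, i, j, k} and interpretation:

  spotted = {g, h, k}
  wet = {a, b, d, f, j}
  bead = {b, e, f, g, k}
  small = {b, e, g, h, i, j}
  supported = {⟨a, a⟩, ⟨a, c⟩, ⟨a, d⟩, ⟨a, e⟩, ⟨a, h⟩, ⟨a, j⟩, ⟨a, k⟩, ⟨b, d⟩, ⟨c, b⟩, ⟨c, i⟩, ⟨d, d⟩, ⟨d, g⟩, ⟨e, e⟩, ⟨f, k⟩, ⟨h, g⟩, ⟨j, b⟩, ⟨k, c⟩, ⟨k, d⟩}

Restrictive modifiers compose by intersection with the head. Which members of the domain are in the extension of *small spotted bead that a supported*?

{}

⟦that a supported⟧ = {x : ⟨a, x⟩ ∈ ⟦supported⟧} = {a, c, d, e, h, j, k}
⟦bead⟧ = {b, e, f, g, k}
… ∩ ⟦that a supported⟧ = {b, e, f, g, k} ∩ {a, c, d, e, h, j, k} = {e, k}
… ∩ ⟦small⟧ = {e, k} ∩ {b, e, g, h, i, j} = {e}
… ∩ ⟦spotted⟧ = {e} ∩ {g, h, k} = ∅
So ⟦small spotted bead that a supported⟧ = {}.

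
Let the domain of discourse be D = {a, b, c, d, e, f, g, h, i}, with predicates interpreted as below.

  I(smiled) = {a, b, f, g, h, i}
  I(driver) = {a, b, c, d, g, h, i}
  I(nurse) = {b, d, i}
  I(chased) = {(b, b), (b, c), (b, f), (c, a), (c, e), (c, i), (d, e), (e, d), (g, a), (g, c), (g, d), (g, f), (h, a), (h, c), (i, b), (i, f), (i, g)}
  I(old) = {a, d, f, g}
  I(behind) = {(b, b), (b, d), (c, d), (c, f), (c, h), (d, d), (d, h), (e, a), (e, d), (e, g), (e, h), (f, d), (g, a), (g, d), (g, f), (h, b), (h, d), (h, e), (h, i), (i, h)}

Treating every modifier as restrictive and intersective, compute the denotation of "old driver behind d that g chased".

⟦behind d⟧ = {x : ⟨x, d⟩ ∈ ⟦behind⟧} = {b, c, d, e, f, g, h}
⟦that g chased⟧ = {x : ⟨g, x⟩ ∈ ⟦chased⟧} = {a, c, d, f}
⟦driver⟧ = {a, b, c, d, g, h, i}
… ∩ ⟦behind d⟧ = {a, b, c, d, g, h, i} ∩ {b, c, d, e, f, g, h} = {b, c, d, g, h}
… ∩ ⟦that g chased⟧ = {b, c, d, g, h} ∩ {a, c, d, f} = {c, d}
… ∩ ⟦old⟧ = {c, d} ∩ {a, d, f, g} = {d}
So ⟦old driver behind d that g chased⟧ = {d}.

{d}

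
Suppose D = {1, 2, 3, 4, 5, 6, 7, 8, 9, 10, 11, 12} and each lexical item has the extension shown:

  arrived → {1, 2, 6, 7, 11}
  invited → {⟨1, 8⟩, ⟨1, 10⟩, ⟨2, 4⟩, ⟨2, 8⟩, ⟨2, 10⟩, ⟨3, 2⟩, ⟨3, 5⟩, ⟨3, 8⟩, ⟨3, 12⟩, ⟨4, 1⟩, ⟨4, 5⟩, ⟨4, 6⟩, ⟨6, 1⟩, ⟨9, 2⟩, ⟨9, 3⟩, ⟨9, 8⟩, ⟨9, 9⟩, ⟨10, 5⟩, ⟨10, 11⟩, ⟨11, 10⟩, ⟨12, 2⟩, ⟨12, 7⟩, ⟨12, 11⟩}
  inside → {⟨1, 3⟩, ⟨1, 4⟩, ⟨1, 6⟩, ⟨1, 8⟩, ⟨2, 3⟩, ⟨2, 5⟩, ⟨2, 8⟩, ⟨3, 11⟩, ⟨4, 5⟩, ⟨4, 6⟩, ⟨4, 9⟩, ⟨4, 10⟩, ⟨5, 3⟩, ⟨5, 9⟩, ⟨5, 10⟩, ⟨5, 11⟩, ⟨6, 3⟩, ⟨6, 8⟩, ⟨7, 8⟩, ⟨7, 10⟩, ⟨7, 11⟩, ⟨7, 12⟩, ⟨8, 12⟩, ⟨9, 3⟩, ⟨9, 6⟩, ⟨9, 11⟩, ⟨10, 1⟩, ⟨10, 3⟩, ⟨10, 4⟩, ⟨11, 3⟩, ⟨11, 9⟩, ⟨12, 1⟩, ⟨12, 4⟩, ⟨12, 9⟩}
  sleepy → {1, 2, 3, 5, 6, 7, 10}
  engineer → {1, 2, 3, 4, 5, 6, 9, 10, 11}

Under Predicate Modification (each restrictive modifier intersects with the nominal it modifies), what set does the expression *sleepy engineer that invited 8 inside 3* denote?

⟦that invited 8⟧ = {x : ⟨x, 8⟩ ∈ ⟦invited⟧} = {1, 2, 3, 9}
⟦inside 3⟧ = {x : ⟨x, 3⟩ ∈ ⟦inside⟧} = {1, 2, 5, 6, 9, 10, 11}
⟦engineer⟧ = {1, 2, 3, 4, 5, 6, 9, 10, 11}
… ∩ ⟦that invited 8⟧ = {1, 2, 3, 4, 5, 6, 9, 10, 11} ∩ {1, 2, 3, 9} = {1, 2, 3, 9}
… ∩ ⟦inside 3⟧ = {1, 2, 3, 9} ∩ {1, 2, 5, 6, 9, 10, 11} = {1, 2, 9}
… ∩ ⟦sleepy⟧ = {1, 2, 9} ∩ {1, 2, 3, 5, 6, 7, 10} = {1, 2}
So ⟦sleepy engineer that invited 8 inside 3⟧ = {1, 2}.

{1, 2}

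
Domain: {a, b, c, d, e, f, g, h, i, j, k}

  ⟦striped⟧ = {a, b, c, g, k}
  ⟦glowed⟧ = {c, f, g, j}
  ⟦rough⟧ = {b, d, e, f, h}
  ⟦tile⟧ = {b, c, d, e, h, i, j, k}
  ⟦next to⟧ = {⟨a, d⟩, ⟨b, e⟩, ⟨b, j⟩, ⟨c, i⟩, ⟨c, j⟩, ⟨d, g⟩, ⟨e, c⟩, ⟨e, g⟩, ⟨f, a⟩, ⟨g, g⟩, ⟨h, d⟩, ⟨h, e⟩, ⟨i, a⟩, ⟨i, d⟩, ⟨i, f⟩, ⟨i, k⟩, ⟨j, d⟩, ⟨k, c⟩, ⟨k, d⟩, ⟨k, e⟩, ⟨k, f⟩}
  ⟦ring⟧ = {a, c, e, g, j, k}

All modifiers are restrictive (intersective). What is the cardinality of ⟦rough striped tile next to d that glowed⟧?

⟦next to d⟧ = {x : ⟨x, d⟩ ∈ ⟦next to⟧} = {a, h, i, j, k}
⟦that glowed⟧ = ⟦glowed⟧ = {c, f, g, j}
⟦tile⟧ = {b, c, d, e, h, i, j, k}
… ∩ ⟦next to d⟧ = {b, c, d, e, h, i, j, k} ∩ {a, h, i, j, k} = {h, i, j, k}
… ∩ ⟦that glowed⟧ = {h, i, j, k} ∩ {c, f, g, j} = {j}
… ∩ ⟦rough⟧ = {j} ∩ {b, d, e, f, h} = ∅
… ∩ ⟦striped⟧ = ∅ ∩ {a, b, c, g, k} = ∅
⟦rough striped tile next to d that glowed⟧ = ∅, so the cardinality is 0.

0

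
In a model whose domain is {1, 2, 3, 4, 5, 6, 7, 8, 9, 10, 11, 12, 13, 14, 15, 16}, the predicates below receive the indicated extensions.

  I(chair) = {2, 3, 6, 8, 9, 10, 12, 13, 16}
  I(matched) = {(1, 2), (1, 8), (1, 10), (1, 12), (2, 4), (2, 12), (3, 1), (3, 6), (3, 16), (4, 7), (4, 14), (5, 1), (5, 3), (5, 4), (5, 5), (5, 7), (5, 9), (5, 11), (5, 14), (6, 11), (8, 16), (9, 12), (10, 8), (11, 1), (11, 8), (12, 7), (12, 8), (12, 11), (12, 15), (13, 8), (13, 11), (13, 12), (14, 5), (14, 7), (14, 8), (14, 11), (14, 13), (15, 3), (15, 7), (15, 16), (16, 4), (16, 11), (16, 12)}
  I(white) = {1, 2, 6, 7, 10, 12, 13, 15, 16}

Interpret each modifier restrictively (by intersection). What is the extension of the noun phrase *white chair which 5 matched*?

∅

⟦which 5 matched⟧ = {x : ⟨5, x⟩ ∈ ⟦matched⟧} = {1, 3, 4, 5, 7, 9, 11, 14}
⟦chair⟧ = {2, 3, 6, 8, 9, 10, 12, 13, 16}
… ∩ ⟦which 5 matched⟧ = {2, 3, 6, 8, 9, 10, 12, 13, 16} ∩ {1, 3, 4, 5, 7, 9, 11, 14} = {3, 9}
… ∩ ⟦white⟧ = {3, 9} ∩ {1, 2, 6, 7, 10, 12, 13, 15, 16} = ∅
So ⟦white chair which 5 matched⟧ = ∅.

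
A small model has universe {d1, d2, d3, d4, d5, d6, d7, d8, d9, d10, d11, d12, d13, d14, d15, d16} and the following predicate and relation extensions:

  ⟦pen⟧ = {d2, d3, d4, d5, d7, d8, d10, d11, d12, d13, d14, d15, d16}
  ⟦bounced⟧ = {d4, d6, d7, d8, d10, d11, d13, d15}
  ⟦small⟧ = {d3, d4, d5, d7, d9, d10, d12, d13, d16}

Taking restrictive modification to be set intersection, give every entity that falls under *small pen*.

{d3, d4, d5, d7, d10, d12, d13, d16}

⟦pen⟧ = {d2, d3, d4, d5, d7, d8, d10, d11, d12, d13, d14, d15, d16}
… ∩ ⟦small⟧ = {d2, d3, d4, d5, d7, d8, d10, d11, d12, d13, d14, d15, d16} ∩ {d3, d4, d5, d7, d9, d10, d12, d13, d16} = {d3, d4, d5, d7, d10, d12, d13, d16}
So ⟦small pen⟧ = {d3, d4, d5, d7, d10, d12, d13, d16}.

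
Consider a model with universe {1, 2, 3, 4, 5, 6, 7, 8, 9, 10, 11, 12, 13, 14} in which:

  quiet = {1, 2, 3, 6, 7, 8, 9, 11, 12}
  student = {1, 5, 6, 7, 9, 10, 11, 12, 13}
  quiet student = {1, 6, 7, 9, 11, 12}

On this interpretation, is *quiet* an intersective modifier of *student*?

yes

⟦quiet⟧ ∩ ⟦student⟧ = {1, 2, 3, 6, 7, 8, 9, 11, 12} ∩ {1, 5, 6, 7, 9, 10, 11, 12, 13} = {1, 6, 7, 9, 11, 12}
Observed ⟦quiet student⟧ = {1, 6, 7, 9, 11, 12}.
These coincide, so the modifier is intersective here.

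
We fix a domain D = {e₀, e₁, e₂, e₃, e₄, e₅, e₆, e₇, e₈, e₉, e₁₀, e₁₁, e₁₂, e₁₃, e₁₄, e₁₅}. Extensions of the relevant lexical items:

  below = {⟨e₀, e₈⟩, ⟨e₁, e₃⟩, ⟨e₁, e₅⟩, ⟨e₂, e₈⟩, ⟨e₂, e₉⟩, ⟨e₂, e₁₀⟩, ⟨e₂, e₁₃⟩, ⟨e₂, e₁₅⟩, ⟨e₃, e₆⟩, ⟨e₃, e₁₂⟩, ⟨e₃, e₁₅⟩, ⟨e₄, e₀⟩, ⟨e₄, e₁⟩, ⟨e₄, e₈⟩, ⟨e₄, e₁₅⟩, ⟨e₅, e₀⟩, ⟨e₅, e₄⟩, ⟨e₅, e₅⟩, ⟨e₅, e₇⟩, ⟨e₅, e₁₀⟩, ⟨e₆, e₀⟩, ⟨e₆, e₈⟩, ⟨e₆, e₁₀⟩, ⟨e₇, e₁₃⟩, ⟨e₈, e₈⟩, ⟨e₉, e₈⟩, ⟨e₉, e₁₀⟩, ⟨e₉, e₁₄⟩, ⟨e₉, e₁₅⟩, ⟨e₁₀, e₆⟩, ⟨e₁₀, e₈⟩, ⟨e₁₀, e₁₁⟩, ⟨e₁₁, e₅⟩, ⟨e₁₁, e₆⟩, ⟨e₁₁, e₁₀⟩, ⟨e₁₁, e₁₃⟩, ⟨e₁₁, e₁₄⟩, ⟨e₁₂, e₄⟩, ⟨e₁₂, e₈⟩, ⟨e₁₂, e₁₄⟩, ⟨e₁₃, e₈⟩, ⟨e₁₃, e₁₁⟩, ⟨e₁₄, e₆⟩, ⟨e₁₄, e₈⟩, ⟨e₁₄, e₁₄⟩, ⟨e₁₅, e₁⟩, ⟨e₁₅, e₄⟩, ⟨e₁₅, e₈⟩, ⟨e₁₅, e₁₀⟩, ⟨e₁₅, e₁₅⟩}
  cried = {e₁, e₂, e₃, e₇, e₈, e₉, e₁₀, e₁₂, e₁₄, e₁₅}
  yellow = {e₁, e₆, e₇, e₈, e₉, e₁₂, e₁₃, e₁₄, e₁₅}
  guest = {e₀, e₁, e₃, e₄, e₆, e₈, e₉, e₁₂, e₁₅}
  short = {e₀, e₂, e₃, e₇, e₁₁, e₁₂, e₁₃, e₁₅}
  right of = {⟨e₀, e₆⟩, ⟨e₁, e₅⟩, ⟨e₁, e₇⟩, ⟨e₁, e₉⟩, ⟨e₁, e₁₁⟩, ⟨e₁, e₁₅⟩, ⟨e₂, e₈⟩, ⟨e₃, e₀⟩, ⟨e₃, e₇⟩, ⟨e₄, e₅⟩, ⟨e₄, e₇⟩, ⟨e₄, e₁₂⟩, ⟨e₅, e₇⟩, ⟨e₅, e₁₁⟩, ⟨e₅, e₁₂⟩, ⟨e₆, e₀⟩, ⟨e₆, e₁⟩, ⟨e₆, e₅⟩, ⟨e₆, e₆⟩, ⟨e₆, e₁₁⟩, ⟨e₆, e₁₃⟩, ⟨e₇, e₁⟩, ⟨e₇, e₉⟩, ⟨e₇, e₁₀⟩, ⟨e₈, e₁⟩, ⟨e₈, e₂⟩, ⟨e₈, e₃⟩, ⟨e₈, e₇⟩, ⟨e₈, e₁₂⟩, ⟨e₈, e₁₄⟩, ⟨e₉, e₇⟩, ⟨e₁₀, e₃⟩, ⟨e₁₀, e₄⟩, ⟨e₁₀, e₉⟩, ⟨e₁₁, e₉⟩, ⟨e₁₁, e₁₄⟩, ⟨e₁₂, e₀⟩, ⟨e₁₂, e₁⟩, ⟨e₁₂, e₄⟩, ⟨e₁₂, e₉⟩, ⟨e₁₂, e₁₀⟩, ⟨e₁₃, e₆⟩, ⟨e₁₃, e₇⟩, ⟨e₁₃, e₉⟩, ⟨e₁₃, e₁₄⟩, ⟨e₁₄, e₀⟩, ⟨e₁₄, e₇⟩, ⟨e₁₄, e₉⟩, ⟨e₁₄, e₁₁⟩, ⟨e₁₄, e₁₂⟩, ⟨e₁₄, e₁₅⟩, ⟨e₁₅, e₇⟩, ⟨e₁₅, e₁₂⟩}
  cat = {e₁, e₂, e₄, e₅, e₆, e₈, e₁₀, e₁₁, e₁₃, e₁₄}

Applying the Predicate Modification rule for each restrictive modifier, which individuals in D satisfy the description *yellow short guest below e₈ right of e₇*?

⟦below e₈⟧ = {x : ⟨x, e₈⟩ ∈ ⟦below⟧} = {e₀, e₂, e₄, e₆, e₈, e₉, e₁₀, e₁₂, e₁₃, e₁₄, e₁₅}
⟦right of e₇⟧ = {x : ⟨x, e₇⟩ ∈ ⟦right of⟧} = {e₁, e₃, e₄, e₅, e₈, e₉, e₁₃, e₁₄, e₁₅}
⟦guest⟧ = {e₀, e₁, e₃, e₄, e₆, e₈, e₉, e₁₂, e₁₅}
… ∩ ⟦below e₈⟧ = {e₀, e₁, e₃, e₄, e₆, e₈, e₉, e₁₂, e₁₅} ∩ {e₀, e₂, e₄, e₆, e₈, e₉, e₁₀, e₁₂, e₁₃, e₁₄, e₁₅} = {e₀, e₄, e₆, e₈, e₉, e₁₂, e₁₅}
… ∩ ⟦right of e₇⟧ = {e₀, e₄, e₆, e₈, e₉, e₁₂, e₁₅} ∩ {e₁, e₃, e₄, e₅, e₈, e₉, e₁₃, e₁₄, e₁₅} = {e₄, e₈, e₉, e₁₅}
… ∩ ⟦yellow⟧ = {e₄, e₈, e₉, e₁₅} ∩ {e₁, e₆, e₇, e₈, e₉, e₁₂, e₁₃, e₁₄, e₁₅} = {e₈, e₉, e₁₅}
… ∩ ⟦short⟧ = {e₈, e₉, e₁₅} ∩ {e₀, e₂, e₃, e₇, e₁₁, e₁₂, e₁₃, e₁₅} = {e₁₅}
So ⟦yellow short guest below e₈ right of e₇⟧ = {e₁₅}.

{e₁₅}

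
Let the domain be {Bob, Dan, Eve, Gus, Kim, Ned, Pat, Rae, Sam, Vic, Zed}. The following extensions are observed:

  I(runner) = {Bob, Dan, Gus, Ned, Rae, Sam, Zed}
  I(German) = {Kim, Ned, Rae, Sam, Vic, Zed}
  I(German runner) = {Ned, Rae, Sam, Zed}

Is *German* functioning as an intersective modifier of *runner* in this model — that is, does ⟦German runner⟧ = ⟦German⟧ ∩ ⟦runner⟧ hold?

yes

⟦German⟧ ∩ ⟦runner⟧ = {Kim, Ned, Rae, Sam, Vic, Zed} ∩ {Bob, Dan, Gus, Ned, Rae, Sam, Zed} = {Ned, Rae, Sam, Zed}
Observed ⟦German runner⟧ = {Ned, Rae, Sam, Zed}.
These coincide, so the modifier is intersective here.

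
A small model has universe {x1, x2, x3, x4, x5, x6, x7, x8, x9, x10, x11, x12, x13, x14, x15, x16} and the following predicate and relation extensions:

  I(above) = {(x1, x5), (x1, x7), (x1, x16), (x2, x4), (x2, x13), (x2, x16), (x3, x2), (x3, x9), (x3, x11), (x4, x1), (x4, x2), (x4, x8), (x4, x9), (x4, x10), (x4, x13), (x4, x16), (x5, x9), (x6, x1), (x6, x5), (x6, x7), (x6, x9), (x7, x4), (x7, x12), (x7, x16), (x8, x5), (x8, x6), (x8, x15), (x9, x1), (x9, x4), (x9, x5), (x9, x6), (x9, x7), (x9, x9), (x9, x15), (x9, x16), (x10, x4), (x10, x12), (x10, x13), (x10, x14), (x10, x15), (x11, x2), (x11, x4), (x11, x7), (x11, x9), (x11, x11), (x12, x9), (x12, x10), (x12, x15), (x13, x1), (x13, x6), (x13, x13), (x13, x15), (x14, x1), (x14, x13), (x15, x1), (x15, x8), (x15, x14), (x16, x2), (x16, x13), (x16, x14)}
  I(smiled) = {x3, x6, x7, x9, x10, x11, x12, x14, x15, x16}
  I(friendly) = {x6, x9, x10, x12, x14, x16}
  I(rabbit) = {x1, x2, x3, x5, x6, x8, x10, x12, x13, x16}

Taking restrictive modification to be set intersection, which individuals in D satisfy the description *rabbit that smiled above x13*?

⟦that smiled⟧ = ⟦smiled⟧ = {x3, x6, x7, x9, x10, x11, x12, x14, x15, x16}
⟦above x13⟧ = {x : ⟨x, x13⟩ ∈ ⟦above⟧} = {x2, x4, x10, x13, x14, x16}
⟦rabbit⟧ = {x1, x2, x3, x5, x6, x8, x10, x12, x13, x16}
… ∩ ⟦that smiled⟧ = {x1, x2, x3, x5, x6, x8, x10, x12, x13, x16} ∩ {x3, x6, x7, x9, x10, x11, x12, x14, x15, x16} = {x3, x6, x10, x12, x16}
… ∩ ⟦above x13⟧ = {x3, x6, x10, x12, x16} ∩ {x2, x4, x10, x13, x14, x16} = {x10, x16}
So ⟦rabbit that smiled above x13⟧ = {x10, x16}.

{x10, x16}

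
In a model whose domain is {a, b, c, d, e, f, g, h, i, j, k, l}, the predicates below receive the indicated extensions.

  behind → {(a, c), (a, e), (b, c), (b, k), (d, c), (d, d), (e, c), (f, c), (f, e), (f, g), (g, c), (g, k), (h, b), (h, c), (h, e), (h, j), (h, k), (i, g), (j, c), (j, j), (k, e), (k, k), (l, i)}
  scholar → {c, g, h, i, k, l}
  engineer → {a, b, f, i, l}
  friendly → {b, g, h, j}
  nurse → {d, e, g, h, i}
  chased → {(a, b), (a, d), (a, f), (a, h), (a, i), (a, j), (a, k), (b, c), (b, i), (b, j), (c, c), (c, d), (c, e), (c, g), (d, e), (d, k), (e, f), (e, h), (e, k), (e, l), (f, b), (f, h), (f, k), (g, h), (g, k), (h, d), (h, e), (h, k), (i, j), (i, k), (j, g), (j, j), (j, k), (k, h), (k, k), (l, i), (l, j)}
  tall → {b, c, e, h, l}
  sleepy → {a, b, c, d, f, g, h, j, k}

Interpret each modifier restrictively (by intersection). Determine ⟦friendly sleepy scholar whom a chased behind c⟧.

⟦whom a chased⟧ = {x : ⟨a, x⟩ ∈ ⟦chased⟧} = {b, d, f, h, i, j, k}
⟦behind c⟧ = {x : ⟨x, c⟩ ∈ ⟦behind⟧} = {a, b, d, e, f, g, h, j}
⟦scholar⟧ = {c, g, h, i, k, l}
… ∩ ⟦whom a chased⟧ = {c, g, h, i, k, l} ∩ {b, d, f, h, i, j, k} = {h, i, k}
… ∩ ⟦behind c⟧ = {h, i, k} ∩ {a, b, d, e, f, g, h, j} = {h}
… ∩ ⟦friendly⟧ = {h} ∩ {b, g, h, j} = {h}
… ∩ ⟦sleepy⟧ = {h} ∩ {a, b, c, d, f, g, h, j, k} = {h}
So ⟦friendly sleepy scholar whom a chased behind c⟧ = {h}.

{h}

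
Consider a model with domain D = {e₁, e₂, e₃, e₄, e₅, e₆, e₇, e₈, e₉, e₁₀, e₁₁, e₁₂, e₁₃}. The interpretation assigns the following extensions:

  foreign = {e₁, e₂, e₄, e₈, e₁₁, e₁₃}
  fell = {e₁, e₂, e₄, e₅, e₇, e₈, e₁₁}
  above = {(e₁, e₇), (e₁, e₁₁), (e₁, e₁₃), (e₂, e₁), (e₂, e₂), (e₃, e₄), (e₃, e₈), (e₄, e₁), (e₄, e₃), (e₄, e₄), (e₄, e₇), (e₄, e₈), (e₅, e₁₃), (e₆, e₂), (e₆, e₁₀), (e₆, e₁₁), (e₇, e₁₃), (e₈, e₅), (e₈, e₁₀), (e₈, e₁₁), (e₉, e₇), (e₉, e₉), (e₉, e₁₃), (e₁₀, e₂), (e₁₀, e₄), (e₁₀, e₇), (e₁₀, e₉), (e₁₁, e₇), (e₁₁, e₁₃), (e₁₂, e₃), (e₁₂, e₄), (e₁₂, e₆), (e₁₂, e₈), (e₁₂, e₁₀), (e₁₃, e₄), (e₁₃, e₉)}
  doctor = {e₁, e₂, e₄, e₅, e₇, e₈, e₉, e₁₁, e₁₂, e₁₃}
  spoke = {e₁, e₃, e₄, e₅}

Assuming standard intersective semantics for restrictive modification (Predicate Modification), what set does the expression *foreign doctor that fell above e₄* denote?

{e₄}

⟦that fell⟧ = ⟦fell⟧ = {e₁, e₂, e₄, e₅, e₇, e₈, e₁₁}
⟦above e₄⟧ = {x : ⟨x, e₄⟩ ∈ ⟦above⟧} = {e₃, e₄, e₁₀, e₁₂, e₁₃}
⟦doctor⟧ = {e₁, e₂, e₄, e₅, e₇, e₈, e₉, e₁₁, e₁₂, e₁₃}
… ∩ ⟦that fell⟧ = {e₁, e₂, e₄, e₅, e₇, e₈, e₉, e₁₁, e₁₂, e₁₃} ∩ {e₁, e₂, e₄, e₅, e₇, e₈, e₁₁} = {e₁, e₂, e₄, e₅, e₇, e₈, e₁₁}
… ∩ ⟦above e₄⟧ = {e₁, e₂, e₄, e₅, e₇, e₈, e₁₁} ∩ {e₃, e₄, e₁₀, e₁₂, e₁₃} = {e₄}
… ∩ ⟦foreign⟧ = {e₄} ∩ {e₁, e₂, e₄, e₈, e₁₁, e₁₃} = {e₄}
So ⟦foreign doctor that fell above e₄⟧ = {e₄}.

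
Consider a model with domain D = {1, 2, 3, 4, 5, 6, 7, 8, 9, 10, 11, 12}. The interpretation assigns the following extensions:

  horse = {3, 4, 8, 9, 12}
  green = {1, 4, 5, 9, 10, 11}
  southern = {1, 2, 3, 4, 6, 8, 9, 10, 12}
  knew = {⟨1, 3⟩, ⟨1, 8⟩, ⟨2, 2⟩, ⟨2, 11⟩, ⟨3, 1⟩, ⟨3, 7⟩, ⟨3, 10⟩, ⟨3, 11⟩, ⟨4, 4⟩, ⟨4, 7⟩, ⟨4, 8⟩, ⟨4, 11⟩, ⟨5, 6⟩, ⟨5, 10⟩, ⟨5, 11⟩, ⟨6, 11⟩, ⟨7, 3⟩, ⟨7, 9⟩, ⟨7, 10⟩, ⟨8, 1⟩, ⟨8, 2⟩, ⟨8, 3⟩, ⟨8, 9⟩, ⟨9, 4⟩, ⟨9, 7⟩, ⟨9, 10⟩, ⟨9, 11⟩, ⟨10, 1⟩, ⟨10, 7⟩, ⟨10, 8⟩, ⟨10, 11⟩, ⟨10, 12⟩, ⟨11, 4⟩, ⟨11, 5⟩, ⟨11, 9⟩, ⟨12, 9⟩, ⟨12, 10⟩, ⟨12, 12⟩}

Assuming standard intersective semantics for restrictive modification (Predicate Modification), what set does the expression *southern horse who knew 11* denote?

{3, 4, 9}

⟦who knew 11⟧ = {x : ⟨x, 11⟩ ∈ ⟦knew⟧} = {2, 3, 4, 5, 6, 9, 10}
⟦horse⟧ = {3, 4, 8, 9, 12}
… ∩ ⟦who knew 11⟧ = {3, 4, 8, 9, 12} ∩ {2, 3, 4, 5, 6, 9, 10} = {3, 4, 9}
… ∩ ⟦southern⟧ = {3, 4, 9} ∩ {1, 2, 3, 4, 6, 8, 9, 10, 12} = {3, 4, 9}
So ⟦southern horse who knew 11⟧ = {3, 4, 9}.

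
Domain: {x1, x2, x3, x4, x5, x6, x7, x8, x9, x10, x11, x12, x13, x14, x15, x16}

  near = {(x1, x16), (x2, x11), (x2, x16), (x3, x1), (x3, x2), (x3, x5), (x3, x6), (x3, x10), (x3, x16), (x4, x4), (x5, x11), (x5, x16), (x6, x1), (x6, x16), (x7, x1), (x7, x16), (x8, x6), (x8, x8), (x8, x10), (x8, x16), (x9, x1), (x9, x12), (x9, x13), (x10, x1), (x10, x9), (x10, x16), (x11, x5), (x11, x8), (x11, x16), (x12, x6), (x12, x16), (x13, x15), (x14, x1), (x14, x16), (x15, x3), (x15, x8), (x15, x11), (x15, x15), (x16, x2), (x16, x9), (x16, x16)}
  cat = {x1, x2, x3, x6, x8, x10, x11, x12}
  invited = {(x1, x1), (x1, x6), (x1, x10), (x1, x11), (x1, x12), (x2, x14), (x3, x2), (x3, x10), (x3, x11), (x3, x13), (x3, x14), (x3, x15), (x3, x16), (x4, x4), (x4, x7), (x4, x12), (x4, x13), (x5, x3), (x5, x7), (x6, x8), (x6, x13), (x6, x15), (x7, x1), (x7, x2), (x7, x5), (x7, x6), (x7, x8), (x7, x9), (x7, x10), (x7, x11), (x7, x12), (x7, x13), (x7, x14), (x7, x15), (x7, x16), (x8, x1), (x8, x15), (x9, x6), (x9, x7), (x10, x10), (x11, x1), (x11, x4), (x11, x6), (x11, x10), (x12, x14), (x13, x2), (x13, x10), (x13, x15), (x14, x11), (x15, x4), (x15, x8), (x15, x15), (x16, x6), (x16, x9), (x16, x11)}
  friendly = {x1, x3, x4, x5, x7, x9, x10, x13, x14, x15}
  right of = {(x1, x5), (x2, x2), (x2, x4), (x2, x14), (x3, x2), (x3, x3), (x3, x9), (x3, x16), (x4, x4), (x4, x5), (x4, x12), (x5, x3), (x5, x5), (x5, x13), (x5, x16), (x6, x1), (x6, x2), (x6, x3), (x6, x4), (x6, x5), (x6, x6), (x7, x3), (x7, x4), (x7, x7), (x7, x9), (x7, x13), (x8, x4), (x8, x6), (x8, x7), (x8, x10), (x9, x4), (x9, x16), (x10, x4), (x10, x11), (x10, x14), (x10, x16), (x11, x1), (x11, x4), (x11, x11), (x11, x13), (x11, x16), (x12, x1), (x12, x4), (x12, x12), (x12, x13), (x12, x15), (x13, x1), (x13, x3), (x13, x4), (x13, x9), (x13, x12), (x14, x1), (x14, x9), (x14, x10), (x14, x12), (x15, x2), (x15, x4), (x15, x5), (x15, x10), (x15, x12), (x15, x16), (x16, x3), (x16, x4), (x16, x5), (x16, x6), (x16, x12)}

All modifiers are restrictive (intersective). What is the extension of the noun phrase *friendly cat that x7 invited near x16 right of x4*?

{x10}

⟦that x7 invited⟧ = {x : ⟨x7, x⟩ ∈ ⟦invited⟧} = {x1, x2, x5, x6, x8, x9, x10, x11, x12, x13, x14, x15, x16}
⟦near x16⟧ = {x : ⟨x, x16⟩ ∈ ⟦near⟧} = {x1, x2, x3, x5, x6, x7, x8, x10, x11, x12, x14, x16}
⟦right of x4⟧ = {x : ⟨x, x4⟩ ∈ ⟦right of⟧} = {x2, x4, x6, x7, x8, x9, x10, x11, x12, x13, x15, x16}
⟦cat⟧ = {x1, x2, x3, x6, x8, x10, x11, x12}
… ∩ ⟦that x7 invited⟧ = {x1, x2, x3, x6, x8, x10, x11, x12} ∩ {x1, x2, x5, x6, x8, x9, x10, x11, x12, x13, x14, x15, x16} = {x1, x2, x6, x8, x10, x11, x12}
… ∩ ⟦near x16⟧ = {x1, x2, x6, x8, x10, x11, x12} ∩ {x1, x2, x3, x5, x6, x7, x8, x10, x11, x12, x14, x16} = {x1, x2, x6, x8, x10, x11, x12}
… ∩ ⟦right of x4⟧ = {x1, x2, x6, x8, x10, x11, x12} ∩ {x2, x4, x6, x7, x8, x9, x10, x11, x12, x13, x15, x16} = {x2, x6, x8, x10, x11, x12}
… ∩ ⟦friendly⟧ = {x2, x6, x8, x10, x11, x12} ∩ {x1, x3, x4, x5, x7, x9, x10, x13, x14, x15} = {x10}
So ⟦friendly cat that x7 invited near x16 right of x4⟧ = {x10}.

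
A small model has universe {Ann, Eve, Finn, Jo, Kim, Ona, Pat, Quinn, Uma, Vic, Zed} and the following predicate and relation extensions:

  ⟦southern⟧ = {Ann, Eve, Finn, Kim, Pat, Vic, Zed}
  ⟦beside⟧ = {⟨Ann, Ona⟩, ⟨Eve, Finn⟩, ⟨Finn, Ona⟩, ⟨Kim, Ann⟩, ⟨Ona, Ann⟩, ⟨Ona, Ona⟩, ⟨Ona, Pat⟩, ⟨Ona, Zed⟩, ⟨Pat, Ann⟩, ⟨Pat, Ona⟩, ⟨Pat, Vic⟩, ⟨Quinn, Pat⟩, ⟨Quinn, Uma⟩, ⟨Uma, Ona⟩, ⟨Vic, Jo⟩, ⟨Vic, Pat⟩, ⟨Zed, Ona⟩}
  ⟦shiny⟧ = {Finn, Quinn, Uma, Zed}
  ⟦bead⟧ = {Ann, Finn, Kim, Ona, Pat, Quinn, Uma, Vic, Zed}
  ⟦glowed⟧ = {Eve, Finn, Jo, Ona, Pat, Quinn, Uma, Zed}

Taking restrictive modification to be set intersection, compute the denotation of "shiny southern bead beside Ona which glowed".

⟦beside Ona⟧ = {x : ⟨x, Ona⟩ ∈ ⟦beside⟧} = {Ann, Finn, Ona, Pat, Uma, Zed}
⟦which glowed⟧ = ⟦glowed⟧ = {Eve, Finn, Jo, Ona, Pat, Quinn, Uma, Zed}
⟦bead⟧ = {Ann, Finn, Kim, Ona, Pat, Quinn, Uma, Vic, Zed}
… ∩ ⟦beside Ona⟧ = {Ann, Finn, Kim, Ona, Pat, Quinn, Uma, Vic, Zed} ∩ {Ann, Finn, Ona, Pat, Uma, Zed} = {Ann, Finn, Ona, Pat, Uma, Zed}
… ∩ ⟦which glowed⟧ = {Ann, Finn, Ona, Pat, Uma, Zed} ∩ {Eve, Finn, Jo, Ona, Pat, Quinn, Uma, Zed} = {Finn, Ona, Pat, Uma, Zed}
… ∩ ⟦shiny⟧ = {Finn, Ona, Pat, Uma, Zed} ∩ {Finn, Quinn, Uma, Zed} = {Finn, Uma, Zed}
… ∩ ⟦southern⟧ = {Finn, Uma, Zed} ∩ {Ann, Eve, Finn, Kim, Pat, Vic, Zed} = {Finn, Zed}
So ⟦shiny southern bead beside Ona which glowed⟧ = {Finn, Zed}.

{Finn, Zed}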